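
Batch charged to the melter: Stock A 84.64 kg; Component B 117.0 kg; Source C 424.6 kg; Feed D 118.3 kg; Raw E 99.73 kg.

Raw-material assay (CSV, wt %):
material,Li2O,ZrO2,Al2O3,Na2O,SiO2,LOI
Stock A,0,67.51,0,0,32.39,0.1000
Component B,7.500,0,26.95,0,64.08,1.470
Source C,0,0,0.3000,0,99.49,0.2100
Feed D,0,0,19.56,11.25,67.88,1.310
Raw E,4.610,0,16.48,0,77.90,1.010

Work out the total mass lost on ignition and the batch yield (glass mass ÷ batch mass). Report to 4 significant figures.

LOI loss = 5.253 kg; glass = 839.0 kg; yield = 99.38%

Each numeric step runs at exact precision at every stage — the intermediate values are printed with 4-significant-figure rounding across the worked steps — each reported result is rounded a single time; the derived quantities are recomputed starting from the weights on 839.0 kg of glass at full float precision (ignition loss, net glass mass, the yield, the totals, the five compositions) as set out in the problem or the answer.
Ignition loss by material:
  Stock A: 84.64 × 0.001000 = 0.08464 kg
  Component B: 117.0 × 0.01470 = 1.720 kg
  Source C: 424.6 × 0.002100 = 0.8917 kg
  Feed D: 118.3 × 0.01310 = 1.550 kg
  Raw E: 99.73 × 0.01010 = 1.007 kg
Total LOI = 5.253 kg
Glass = batch − LOI = 844.3 − 5.253 = 839.0 kg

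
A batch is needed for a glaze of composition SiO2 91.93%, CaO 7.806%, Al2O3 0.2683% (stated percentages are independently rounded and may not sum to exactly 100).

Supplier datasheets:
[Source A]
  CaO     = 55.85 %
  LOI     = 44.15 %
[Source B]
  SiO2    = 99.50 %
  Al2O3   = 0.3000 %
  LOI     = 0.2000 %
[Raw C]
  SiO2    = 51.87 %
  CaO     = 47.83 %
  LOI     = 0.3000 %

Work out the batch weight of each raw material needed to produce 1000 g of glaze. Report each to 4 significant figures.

Batch per 1000 g glaze:
  Source A: 91.16 g
  Source B: 894.3 g
  Raw C: 56.75 g
Total batch = 1042 g; LOI loss = 42.21 g; yield = 95.95%

Values along the way appear rounded to four significant figures at each printed step. Each numeric step holds full precision from first step to last. Each reported result receives exactly one rounding — the derived quantities, including the totals, three oxide percentages, LOI, glass mass, yield, are recomputed from the batch weights at 1000 g of glass in full precision, as written in the question or the answer.
Per-oxide target masses for 1000 g glaze:
  SiO2: 91.93% × 1000 = 919.3 g
  CaO: 7.806% × 1000 = 78.06 g
  Al2O3: 0.2683% × 1000 = 2.683 g
Balance tally, oxide-wise, working from each reported weight, at the basis given (delivered sums recover each target exact up to rounding of places):
  SiO2: 894.3·0.9950 + 56.75·0.5187 = 919.3 g (target 919.3 g)
  CaO: 91.16·0.5585 + 56.75·0.4783 = 78.06 g (target 78.06 g)
  Al2O3: 894.3·0.003000 = 2.683 g (target 2.683 g)
Mass balance on the glass: whole batch net of LOI = 1000 g (the Σ of target masses is 1000 g; the stated basis being 1000 g — any gap is answer rounding).
Total batch = Σ batch = 1042 g; ignition loss, Σ(batch × LOI) = 42.21 g; yield, glass over the total, = 95.95%.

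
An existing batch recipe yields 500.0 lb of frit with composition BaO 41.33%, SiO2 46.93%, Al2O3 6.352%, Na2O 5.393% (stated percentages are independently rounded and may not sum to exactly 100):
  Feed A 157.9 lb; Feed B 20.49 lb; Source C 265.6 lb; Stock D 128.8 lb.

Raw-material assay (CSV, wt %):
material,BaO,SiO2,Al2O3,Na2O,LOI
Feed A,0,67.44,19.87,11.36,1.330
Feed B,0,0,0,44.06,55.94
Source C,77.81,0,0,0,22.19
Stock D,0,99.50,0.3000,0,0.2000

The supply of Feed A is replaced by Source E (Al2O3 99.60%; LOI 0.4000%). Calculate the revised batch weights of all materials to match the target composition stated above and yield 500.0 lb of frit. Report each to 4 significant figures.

Revised batch per 500.0 lb frit:
  Source E: 31.18 lb
  Feed B: 61.20 lb
  Source C: 265.6 lb
  Stock D: 235.8 lb
Total batch = 593.8 lb; LOI loss = 93.77 lb

In-progress results appear, rounded to 4 significant digits, between the steps; the whole derivation keeps full precision through every step; each reported value carries a single rounding. The derived quantities (the yield, glass mass, the four compositions, LOI, the totals) are re-derived at exact precision from the weighed amounts for 500.0 lb of glass exactly as printed in question or answer.
Target oxide masses per 500.0 lb frit:
  BaO: 41.33% × 500.0 = 206.6 lb
  SiO2: 46.93% × 500.0 = 234.6 lb
  Al2O3: 6.352% × 500.0 = 31.76 lb
  Na2O: 5.393% × 500.0 = 26.96 lb
Per-oxide balance check working from each reported weight, under the basis named above (oxide sums agree with the targets once rounding is allowed for):
  BaO: 265.6·0.7781 = 206.7 lb (target 206.6 lb)
  SiO2: 235.8·0.9950 = 234.6 lb (target 234.6 lb)
  Al2O3: 31.18·0.9960 + 235.8·0.003000 = 31.76 lb (target 31.76 lb)
  Na2O: 61.20·0.4406 = 26.96 lb (target 26.96 lb)
Mass balance on the glass: whole batch net of LOI = 500.0 lb (the targets, summed, come to 500.0 lb; versus the stated basis of 500.0 lb — any gap is answer rounding).
Batch total: Σ batch = 593.8 lb; Σ batch·LOI gives LOI loss = 93.77 lb; as yield: glass ÷ batch → 84.21%.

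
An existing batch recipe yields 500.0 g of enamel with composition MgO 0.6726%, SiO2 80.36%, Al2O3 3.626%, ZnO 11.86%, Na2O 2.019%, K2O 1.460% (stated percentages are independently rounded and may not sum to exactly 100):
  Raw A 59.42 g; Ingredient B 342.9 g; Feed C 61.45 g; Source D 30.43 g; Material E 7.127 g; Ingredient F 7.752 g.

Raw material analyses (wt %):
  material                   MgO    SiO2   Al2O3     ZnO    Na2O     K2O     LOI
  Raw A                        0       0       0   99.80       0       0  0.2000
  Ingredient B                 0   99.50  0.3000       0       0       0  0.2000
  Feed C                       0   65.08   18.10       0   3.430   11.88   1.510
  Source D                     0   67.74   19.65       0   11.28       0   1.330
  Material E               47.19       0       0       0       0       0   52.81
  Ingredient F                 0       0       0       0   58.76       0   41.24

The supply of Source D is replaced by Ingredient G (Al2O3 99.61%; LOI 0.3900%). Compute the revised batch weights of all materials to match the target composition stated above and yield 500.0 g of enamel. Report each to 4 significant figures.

Revised batch per 500.0 g enamel:
  Raw A: 59.42 g
  Ingredient B: 363.6 g
  Feed C: 61.45 g
  Ingredient G: 5.940 g
  Material E: 7.127 g
  Ingredient F: 13.59 g
Total batch = 511.1 g; LOI loss = 11.17 g

The intermediate values are shown, rounded to four significant digits, in the printout. Every computation keeps full precision from start to finish. A single rounding finalizes each reported number. The derived quantities, which include totals, the six compositions, glass mass, ignition loss, yield, are re-derived in full precision, exactly as shown in either problem or answer, from the weighed amounts at 500.0 g of glass.
Target masses of each oxide per 500.0 g enamel:
  MgO: 0.6726% × 500.0 = 3.363 g
  SiO2: 80.36% × 500.0 = 401.8 g
  Al2O3: 3.626% × 500.0 = 18.13 g
  ZnO: 11.86% × 500.0 = 59.30 g
  Na2O: 2.019% × 500.0 = 10.10 g
  K2O: 1.460% × 500.0 = 7.300 g
A balance pass over the oxides, on the weights just shown, versus the basis set out (target by target, the sums agree net of answer rounding effects):
  MgO: 7.127·0.4719 = 3.363 g (target 3.363 g)
  SiO2: 363.6·0.9950 + 61.45·0.6508 = 401.8 g (target 401.8 g)
  Al2O3: 363.6·0.003000 + 61.45·0.1810 + 5.940·0.9961 = 18.13 g (target 18.13 g)
  ZnO: 59.42·0.9980 = 59.30 g (target 59.30 g)
  Na2O: 61.45·0.03430 + 13.59·0.5876 = 10.09 g (target 10.10 g)
  K2O: 61.45·0.1188 = 7.300 g (target 7.300 g)
Glass-mass sanity pass: total charge less LOI = 500.0 g (oxide target masses add up to 500.0 g; versus the stated basis of 500.0 g — any gap is answer rounding).
Batch total: Σ batch = 511.1 g; loss to ignition Σ batch·LOI = 11.17 g; yield, glass over the total, = 97.82%.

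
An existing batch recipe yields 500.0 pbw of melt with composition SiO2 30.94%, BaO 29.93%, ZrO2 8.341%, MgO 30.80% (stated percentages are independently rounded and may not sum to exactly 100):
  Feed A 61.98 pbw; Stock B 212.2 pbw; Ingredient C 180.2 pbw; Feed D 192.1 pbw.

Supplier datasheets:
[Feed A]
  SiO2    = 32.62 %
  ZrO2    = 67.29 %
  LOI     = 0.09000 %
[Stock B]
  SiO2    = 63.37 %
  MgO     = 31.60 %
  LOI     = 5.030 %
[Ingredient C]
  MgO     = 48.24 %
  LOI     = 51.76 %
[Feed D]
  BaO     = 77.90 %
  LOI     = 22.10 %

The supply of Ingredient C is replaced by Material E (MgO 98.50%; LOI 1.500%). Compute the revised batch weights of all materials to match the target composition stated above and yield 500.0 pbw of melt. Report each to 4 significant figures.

Revised batch per 500.0 pbw melt:
  Feed A: 61.98 pbw
  Stock B: 212.2 pbw
  Material E: 88.26 pbw
  Feed D: 192.1 pbw
Total batch = 554.5 pbw; LOI loss = 54.51 pbw

Rounding to 4 significant figures applies to each in-between result as displayed — every computation carries exact precision at each step — exactly one rounding is applied to each reported figure. Derived quantities are computed at full float precision (net glass mass, the totals, yield, four oxide percentages, LOI) starting from the weights for 500.0 pbw of glass, exactly as shown in question or answer.
The oxide mass targets at 500.0 pbw melt:
  SiO2: 30.94% × 500.0 = 154.7 pbw
  BaO: 29.93% × 500.0 = 149.6 pbw
  ZrO2: 8.341% × 500.0 = 41.70 pbw
  MgO: 30.80% × 500.0 = 154.0 pbw
Per-oxide balance check working from each reported weight, on the stated basis (summed amounts equal target values inside rounding margins):
  SiO2: 61.98·0.3262 + 212.2·0.6337 = 154.7 pbw (target 154.7 pbw)
  BaO: 192.1·0.7790 = 149.6 pbw (target 149.6 pbw)
  ZrO2: 61.98·0.6729 = 41.71 pbw (target 41.70 pbw)
  MgO: 212.2·0.3160 + 88.26·0.9850 = 154.0 pbw (target 154.0 pbw)
Glass-mass sanity pass: total batch − LOI = 500.0 pbw (targets for the oxides total 500.1 pbw; with the basis standing at 500.0 pbw — gaps are rounding artifacts).
Adding the batch up: Σ batch = 554.5 pbw; Σ batch·LOI gives LOI loss = 54.51 pbw; as yield: glass ÷ batch → 90.17%.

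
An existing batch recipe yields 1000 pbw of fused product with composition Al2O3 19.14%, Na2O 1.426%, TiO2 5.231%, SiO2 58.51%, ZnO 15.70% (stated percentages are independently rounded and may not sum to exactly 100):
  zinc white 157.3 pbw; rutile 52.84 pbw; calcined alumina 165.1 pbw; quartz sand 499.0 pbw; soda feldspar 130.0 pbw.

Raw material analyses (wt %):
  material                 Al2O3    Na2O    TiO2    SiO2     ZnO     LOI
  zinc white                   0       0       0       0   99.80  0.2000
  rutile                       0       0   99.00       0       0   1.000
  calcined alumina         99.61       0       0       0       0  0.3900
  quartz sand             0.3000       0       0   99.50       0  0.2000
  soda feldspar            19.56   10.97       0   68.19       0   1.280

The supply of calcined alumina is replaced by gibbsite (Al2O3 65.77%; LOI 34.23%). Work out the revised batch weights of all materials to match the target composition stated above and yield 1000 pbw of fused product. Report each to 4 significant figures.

Values along the way appear rounded to four significant figures alongside each step; all internal work maintains full precision in every operation — each reported value takes a single rounding; derived quantities (net glass mass, the yield, the five compositions, ignition loss, the totals) are re-derived at full precision from the batch weights at 1000 pbw of glass as quoted within the problem or the answer.
Target masses of each oxide per 1000 pbw fused product:
  Al2O3: 19.14% × 1000 = 191.4 pbw
  Na2O: 1.426% × 1000 = 14.26 pbw
  TiO2: 5.231% × 1000 = 52.31 pbw
  SiO2: 58.51% × 1000 = 585.1 pbw
  ZnO: 15.70% × 1000 = 157.0 pbw
Mass-balance tally per oxide from the weights as reported, on the stated basis (target by target, the sums agree exact up to rounding of places):
  Al2O3: 250.1·0.6577 + 499.0·0.003000 + 130.0·0.1956 = 191.4 pbw (target 191.4 pbw)
  Na2O: 130.0·0.1097 = 14.26 pbw (target 14.26 pbw)
  TiO2: 52.84·0.9900 = 52.31 pbw (target 52.31 pbw)
  SiO2: 499.0·0.9950 + 130.0·0.6819 = 585.2 pbw (target 585.1 pbw)
  ZnO: 157.3·0.9980 = 157.0 pbw (target 157.0 pbw)
Glass mass check: batch total minus LOI = 1000 pbw (oxide target masses add up to 1000 pbw; with the basis standing at 1000 pbw — deltas are rounding alone).
Whole-batch sum: Σ batch = 1089 pbw; the LOI term Σ batch·LOI equals 89.11 pbw; as yield: glass ÷ batch → 91.82%.

Revised batch per 1000 pbw fused product:
  zinc white: 157.3 pbw
  rutile: 52.84 pbw
  gibbsite: 250.1 pbw
  quartz sand: 499.0 pbw
  soda feldspar: 130.0 pbw
Total batch = 1089 pbw; LOI loss = 89.11 pbw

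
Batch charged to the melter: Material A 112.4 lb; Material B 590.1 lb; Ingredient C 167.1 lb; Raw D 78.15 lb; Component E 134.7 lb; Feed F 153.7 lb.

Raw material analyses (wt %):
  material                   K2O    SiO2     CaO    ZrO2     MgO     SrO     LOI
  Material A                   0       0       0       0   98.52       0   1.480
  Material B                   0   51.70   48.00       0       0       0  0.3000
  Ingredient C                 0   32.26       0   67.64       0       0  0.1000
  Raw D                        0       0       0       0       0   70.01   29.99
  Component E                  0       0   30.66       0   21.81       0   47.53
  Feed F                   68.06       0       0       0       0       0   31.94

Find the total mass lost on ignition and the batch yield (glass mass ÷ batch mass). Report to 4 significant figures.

LOI loss = 140.2 lb; glass = 1096 lb; yield = 88.66%

The intermediate values are printed rounded to four significant digits within the worked lines; all internal work keeps full precision through the solve; every reported figure sees exactly one rounding; derived quantities (net glass mass, six oxide percentages, the yield, totals, LOI) are recomputed at exact precision using the weight values at 1096 lb of glass, precisely as stated by question or answer.
Per-material ignition loss:
  Material A: 112.4 × 0.01480 = 1.664 lb
  Material B: 590.1 × 0.003000 = 1.770 lb
  Ingredient C: 167.1 × 0.001000 = 0.1671 lb
  Raw D: 78.15 × 0.2999 = 23.44 lb
  Component E: 134.7 × 0.4753 = 64.02 lb
  Feed F: 153.7 × 0.3194 = 49.09 lb
Total LOI = 140.2 lb
Glass = batch − LOI = 1236 − 140.2 = 1096 lb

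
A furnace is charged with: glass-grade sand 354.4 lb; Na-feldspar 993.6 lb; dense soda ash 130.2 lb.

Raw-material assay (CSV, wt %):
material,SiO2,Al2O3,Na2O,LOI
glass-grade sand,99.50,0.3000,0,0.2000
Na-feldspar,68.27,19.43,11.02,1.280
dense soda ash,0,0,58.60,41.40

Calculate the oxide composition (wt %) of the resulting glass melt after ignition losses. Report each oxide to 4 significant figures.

Intermediates appear (rounded to 4 significant figures) across the worked steps. The whole derivation carries full float precision all the way through; each reported number carries a single rounding — derived quantities (LOI, glass mass, yield, the three compositions, the totals) are recomputed in full precision from the weighed amounts on 1411 lb of glass as written in question or answer.
Delivered oxide masses:
  SiO2: 354.4·0.9950 + 993.6·0.6827 = 1031 lb
  Al2O3: 354.4·0.003000 + 993.6·0.1943 = 194.1 lb
  Na2O: 993.6·0.1102 + 130.2·0.5860 = 185.8 lb
LOI: 354.4·0.002000 + 993.6·0.01280 + 130.2·0.4140 = 67.33 lb
The glass mass, total less LOI, = 1478 − 67.33 = 1411 lb (= Σ oxide masses)
each wt % is 100 × oxide ÷ glass

Glass mass = 1411 lb (batch 1478 − LOI 67.33).
Composition: SiO2 73.07%, Al2O3 13.76%, Na2O 13.17%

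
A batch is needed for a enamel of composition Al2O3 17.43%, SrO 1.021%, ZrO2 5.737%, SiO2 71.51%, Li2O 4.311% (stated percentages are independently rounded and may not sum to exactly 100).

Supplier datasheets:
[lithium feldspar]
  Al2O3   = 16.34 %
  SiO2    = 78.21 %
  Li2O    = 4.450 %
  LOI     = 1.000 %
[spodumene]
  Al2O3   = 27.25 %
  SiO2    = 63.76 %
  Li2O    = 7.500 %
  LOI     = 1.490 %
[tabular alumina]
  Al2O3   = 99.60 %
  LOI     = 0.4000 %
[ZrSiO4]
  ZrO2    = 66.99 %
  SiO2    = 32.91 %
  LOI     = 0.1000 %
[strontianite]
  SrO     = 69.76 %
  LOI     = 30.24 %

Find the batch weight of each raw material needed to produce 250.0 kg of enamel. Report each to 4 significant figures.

Batch per 250.0 kg enamel:
  lithium feldspar: 198.4 kg
  spodumene: 25.99 kg
  tabular alumina: 4.093 kg
  ZrSiO4: 21.41 kg
  strontianite: 3.659 kg
Total batch = 253.6 kg; LOI loss = 3.516 kg; yield = 98.61%

In-progress results are shown rounded to 4 significant figures in the printout. The working math maintains full precision through every step. Each reported result carries a single rounding. All derived quantities, which include five oxide percentages, the yield, the totals, LOI, net glass mass, are rebuilt in exact precision, precisely as stated by the problem or answer text, starting from the weights for 250.0 kg of glass.
Oxide mass targets, per 250.0 kg enamel:
  Al2O3: 17.43% × 250.0 = 43.58 kg
  SrO: 1.021% × 250.0 = 2.552 kg
  ZrO2: 5.737% × 250.0 = 14.34 kg
  SiO2: 71.51% × 250.0 = 178.8 kg
  Li2O: 4.311% × 250.0 = 10.78 kg
Verifying the oxide balance working from each reported weight, relative to the basis at hand (delivered sums recover each target up to rounding of the answer):
  Al2O3: 198.4·0.1634 + 25.99·0.2725 + 4.093·0.9960 = 43.58 kg (target 43.58 kg)
  SrO: 3.659·0.6976 = 2.553 kg (target 2.552 kg)
  ZrO2: 21.41·0.6699 = 14.34 kg (target 14.34 kg)
  SiO2: 198.4·0.7821 + 25.99·0.6376 + 21.41·0.3291 = 178.8 kg (target 178.8 kg)
  Li2O: 198.4·0.04450 + 25.99·0.07500 = 10.78 kg (target 10.78 kg)
The glass-mass cross-check: Σ batch − LOI loss = 250.0 kg (oxide target masses add up to 250.0 kg; with the basis standing at 250.0 kg — gaps are rounding artifacts).
Adding the batch up: Σ batch = 253.6 kg; Σ batch·LOI gives LOI loss = 3.516 kg; glass ÷ batch gives a yield of 98.61%.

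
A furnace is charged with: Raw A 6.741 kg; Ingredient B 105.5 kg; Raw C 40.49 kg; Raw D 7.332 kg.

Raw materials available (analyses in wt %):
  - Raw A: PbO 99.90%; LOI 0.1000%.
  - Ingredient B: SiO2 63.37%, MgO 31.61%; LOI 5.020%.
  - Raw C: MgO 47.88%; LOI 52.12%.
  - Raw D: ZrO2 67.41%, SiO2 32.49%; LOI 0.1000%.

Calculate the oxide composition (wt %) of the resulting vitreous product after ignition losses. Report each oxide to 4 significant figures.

Glass mass = 133.6 kg (batch 160.1 − LOI 26.41).
Composition: PbO 5.039%, ZrO2 3.698%, SiO2 51.81%, MgO 39.46%

Mid-chain values appear (rounded to 4 significant figures) within the worked lines; all internal work maintains full float precision through every step; every reported figure is rounded exactly once — derived quantities (the yield, glass mass, the totals, LOI, four oxide percentages) are rebuilt from the weighed amounts on 133.6 kg of glass at full precision exactly as shown in either problem or answer.
Delivered oxide masses:
  PbO: 6.741·0.9990 = 6.734 kg
  ZrO2: 7.332·0.6741 = 4.943 kg
  SiO2: 105.5·0.6337 + 7.332·0.3249 = 69.24 kg
  MgO: 105.5·0.3161 + 40.49·0.4788 = 52.74 kg
LOI: 6.741·0.001000 + 105.5·0.05020 + 40.49·0.5212 + 7.332·0.001000 = 26.41 kg
Net of LOI, the glass mass = 160.1 − 26.41 = 133.6 kg (equal to the oxide-mass sum)
oxide / glass × 100 gives the wt %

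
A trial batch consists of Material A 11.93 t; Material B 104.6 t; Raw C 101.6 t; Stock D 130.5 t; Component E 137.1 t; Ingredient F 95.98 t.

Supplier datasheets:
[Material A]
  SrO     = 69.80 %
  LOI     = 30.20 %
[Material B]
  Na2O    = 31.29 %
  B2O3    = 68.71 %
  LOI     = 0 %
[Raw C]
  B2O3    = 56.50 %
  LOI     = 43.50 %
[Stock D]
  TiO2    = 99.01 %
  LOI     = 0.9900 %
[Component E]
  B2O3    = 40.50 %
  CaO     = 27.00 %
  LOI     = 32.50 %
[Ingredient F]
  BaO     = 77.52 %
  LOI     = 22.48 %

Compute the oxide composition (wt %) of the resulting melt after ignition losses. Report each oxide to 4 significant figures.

Glass mass = 466.5 t (batch 581.7 − LOI 115.2).
Composition: TiO2 27.70%, Na2O 7.016%, BaO 15.95%, SrO 1.785%, B2O3 39.62%, CaO 7.935%

Each numeric step maintains exact precision in every operation; the intermediate values appear rounded off to 4 significant digits on the page; each reported value sees exactly one rounding; all derived quantities, which include LOI, yield, the six compositions, totals, net glass mass, are computed in exact precision, exactly as shown in problem or answer, from the batch weights for 466.5 t of glass.
What the batch supplies per oxide:
  TiO2: 130.5·0.9901 = 129.2 t
  Na2O: 104.6·0.3129 = 32.73 t
  BaO: 95.98·0.7752 = 74.40 t
  SrO: 11.93·0.6980 = 8.327 t
  B2O3: 104.6·0.6871 + 101.6·0.5650 + 137.1·0.4050 = 184.8 t
  CaO: 137.1·0.2700 = 37.02 t
LOI: 11.93·0.3020 + 101.6·0.4350 + 130.5·0.009900 + 137.1·0.3250 + 95.98·0.2248 = 115.2 t
Resulting glass, batch − LOI: 581.7 − 115.2 = 466.5 t (matching Σ of the oxides)
each wt % is 100 × oxide ÷ glass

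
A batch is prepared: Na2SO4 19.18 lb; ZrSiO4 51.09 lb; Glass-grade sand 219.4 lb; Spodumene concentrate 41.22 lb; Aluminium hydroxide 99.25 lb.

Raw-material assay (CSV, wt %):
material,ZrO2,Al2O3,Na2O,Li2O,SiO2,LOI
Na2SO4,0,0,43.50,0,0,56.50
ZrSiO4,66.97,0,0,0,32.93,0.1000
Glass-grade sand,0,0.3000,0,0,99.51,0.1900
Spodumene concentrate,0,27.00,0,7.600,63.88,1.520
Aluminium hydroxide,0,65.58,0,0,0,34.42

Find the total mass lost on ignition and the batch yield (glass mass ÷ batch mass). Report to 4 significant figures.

LOI loss = 46.09 lb; glass = 384.0 lb; yield = 89.28%

All internal work maintains full precision at all times. Intermediates are shown rounded off to 4 significant figures at each printed step; every reported number takes just one rounding — the derived quantities are computed in full precision (five oxide percentages, LOI, the yield, net glass mass, totals) using the weight values at 384.0 lb of glass, as set out in the problem or the answer.
Ignition loss by material:
  Na2SO4: 19.18 × 0.5650 = 10.84 lb
  ZrSiO4: 51.09 × 0.001000 = 0.05109 lb
  Glass-grade sand: 219.4 × 0.001900 = 0.4169 lb
  Spodumene concentrate: 41.22 × 0.01520 = 0.6265 lb
  Aluminium hydroxide: 99.25 × 0.3442 = 34.16 lb
Total LOI = 46.09 lb
Glass = batch − LOI = 430.1 − 46.09 = 384.0 lb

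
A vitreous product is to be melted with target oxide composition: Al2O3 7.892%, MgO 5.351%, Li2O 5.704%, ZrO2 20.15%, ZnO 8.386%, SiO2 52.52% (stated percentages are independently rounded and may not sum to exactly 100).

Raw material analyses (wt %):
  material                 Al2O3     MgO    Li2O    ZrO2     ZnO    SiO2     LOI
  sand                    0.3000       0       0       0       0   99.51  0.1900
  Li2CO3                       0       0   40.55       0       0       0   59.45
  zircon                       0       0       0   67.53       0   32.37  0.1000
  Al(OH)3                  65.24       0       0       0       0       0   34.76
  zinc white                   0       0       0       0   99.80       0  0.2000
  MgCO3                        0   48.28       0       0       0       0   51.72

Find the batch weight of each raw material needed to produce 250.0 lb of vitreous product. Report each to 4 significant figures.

Mid-chain values are displayed rounded to 4 significant digits alongside each step; the whole derivation maintains full float precision from start to finish; every reported number is rounded exactly once. All derived quantities (yield, totals, net glass mass, ignition loss, the six compositions) are rebuilt in full precision starting from the weights per 250.0 lb of glass exactly as printed in the problem or answer text.
The oxide mass targets at 250.0 lb vitreous product:
  Al2O3: 7.892% × 250.0 = 19.73 lb
  MgO: 5.351% × 250.0 = 13.38 lb
  Li2O: 5.704% × 250.0 = 14.26 lb
  ZrO2: 20.15% × 250.0 = 50.38 lb
  ZnO: 8.386% × 250.0 = 20.96 lb
  SiO2: 52.52% × 250.0 = 131.3 lb
Per-oxide balance check working from each reported weight, at the basis given (sums match the target masses net of answer rounding effects):
  Al2O3: 107.7·0.003000 + 29.75·0.6524 = 19.73 lb (target 19.73 lb)
  MgO: 27.71·0.4828 = 13.38 lb (target 13.38 lb)
  Li2O: 35.17·0.4055 = 14.26 lb (target 14.26 lb)
  ZrO2: 74.60·0.6753 = 50.38 lb (target 50.38 lb)
  ZnO: 21.01·0.9980 = 20.97 lb (target 20.96 lb)
  SiO2: 107.7·0.9951 + 74.60·0.3237 = 131.3 lb (target 131.3 lb)
Mass balance on the glass: whole batch net of LOI = 250.0 lb (targets for the oxides total 250.0 lb; against the stated basis, 250.0 lb — a pure rounding effect).
Whole-batch sum: Σ batch = 295.9 lb; LOI loss = Σ batch·LOI = 45.90 lb; yield = glass ÷ total batch = 84.49%.

Batch per 250.0 lb vitreous product:
  sand: 107.7 lb
  Li2CO3: 35.17 lb
  zircon: 74.60 lb
  Al(OH)3: 29.75 lb
  zinc white: 21.01 lb
  MgCO3: 27.71 lb
Total batch = 295.9 lb; LOI loss = 45.90 lb; yield = 84.49%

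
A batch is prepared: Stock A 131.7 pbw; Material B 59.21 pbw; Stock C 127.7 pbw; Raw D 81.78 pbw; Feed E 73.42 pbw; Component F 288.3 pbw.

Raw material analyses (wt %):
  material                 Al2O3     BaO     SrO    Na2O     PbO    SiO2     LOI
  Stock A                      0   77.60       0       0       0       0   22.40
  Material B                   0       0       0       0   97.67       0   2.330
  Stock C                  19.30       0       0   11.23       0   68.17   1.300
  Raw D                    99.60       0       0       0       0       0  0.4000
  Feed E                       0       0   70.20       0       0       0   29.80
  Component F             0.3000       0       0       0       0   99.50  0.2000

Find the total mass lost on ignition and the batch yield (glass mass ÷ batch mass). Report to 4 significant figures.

Values along the way are printed rounded to four significant digits in the working; each numeric step carries full precision from start to finish. Each reported figure sees exactly one rounding; the derived quantities, which include six oxide percentages, yield, net glass mass, LOI, totals, are re-derived at full precision, exactly as shown in problem or answer, starting from the weights for 706.8 pbw of glass.
Per-material ignition loss:
  Stock A: 131.7 × 0.2240 = 29.50 pbw
  Material B: 59.21 × 0.02330 = 1.380 pbw
  Stock C: 127.7 × 0.01300 = 1.660 pbw
  Raw D: 81.78 × 0.004000 = 0.3271 pbw
  Feed E: 73.42 × 0.2980 = 21.88 pbw
  Component F: 288.3 × 0.002000 = 0.5766 pbw
Total LOI = 55.32 pbw
Glass = batch − LOI = 762.1 − 55.32 = 706.8 pbw

LOI loss = 55.32 pbw; glass = 706.8 pbw; yield = 92.74%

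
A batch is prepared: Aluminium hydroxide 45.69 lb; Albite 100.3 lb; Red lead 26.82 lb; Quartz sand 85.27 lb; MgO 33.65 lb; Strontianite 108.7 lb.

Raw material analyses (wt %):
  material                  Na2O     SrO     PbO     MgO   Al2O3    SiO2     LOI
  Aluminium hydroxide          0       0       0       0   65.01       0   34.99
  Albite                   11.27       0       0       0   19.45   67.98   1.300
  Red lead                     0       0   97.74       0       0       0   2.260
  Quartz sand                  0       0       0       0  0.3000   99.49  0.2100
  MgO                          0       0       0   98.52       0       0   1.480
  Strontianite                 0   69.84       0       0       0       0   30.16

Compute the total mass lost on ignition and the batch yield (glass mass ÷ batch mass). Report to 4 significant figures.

Each numeric step holds exact precision in all steps — intermediates appear rounded off to 4 significant figures as written; each reported result includes exactly one rounding. Derived quantities, including ignition loss, glass mass, the yield, the totals, six oxide percentages, are computed starting from the weights for 349.1 lb of glass at full precision, exactly as shown in the problem or answer text.
Material-by-material LOI:
  Aluminium hydroxide: 45.69 × 0.3499 = 15.99 lb
  Albite: 100.3 × 0.01300 = 1.304 lb
  Red lead: 26.82 × 0.02260 = 0.6061 lb
  Quartz sand: 85.27 × 0.002100 = 0.1791 lb
  MgO: 33.65 × 0.01480 = 0.4980 lb
  Strontianite: 108.7 × 0.3016 = 32.78 lb
Total LOI = 51.36 lb
Glass = batch − LOI = 400.4 − 51.36 = 349.1 lb

LOI loss = 51.36 lb; glass = 349.1 lb; yield = 87.17%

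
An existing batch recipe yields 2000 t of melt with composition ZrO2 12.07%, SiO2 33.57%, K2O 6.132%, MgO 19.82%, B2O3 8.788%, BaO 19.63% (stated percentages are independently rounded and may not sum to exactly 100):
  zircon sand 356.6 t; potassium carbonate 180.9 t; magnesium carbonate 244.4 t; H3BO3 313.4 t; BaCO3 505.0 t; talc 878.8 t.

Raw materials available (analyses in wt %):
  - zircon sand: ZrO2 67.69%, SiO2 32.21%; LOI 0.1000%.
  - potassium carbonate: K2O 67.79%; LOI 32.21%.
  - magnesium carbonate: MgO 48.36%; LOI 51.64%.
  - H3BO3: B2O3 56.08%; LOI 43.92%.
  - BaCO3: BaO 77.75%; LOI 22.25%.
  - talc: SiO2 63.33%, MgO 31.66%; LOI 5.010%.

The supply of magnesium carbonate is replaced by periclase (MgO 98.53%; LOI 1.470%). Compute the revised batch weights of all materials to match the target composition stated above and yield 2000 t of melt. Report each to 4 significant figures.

Values along the way are printed rounded to 4 significant figures on the page. Every computation maintains full float precision end to end. Each reported value is rounded only once. The derived quantities are re-derived from the batch weights for 2000 t of glass at exact precision (ignition loss, glass mass, the six compositions, the totals, the yield) as written in problem or answer.
Oxide mass targets, per 2000 t melt:
  ZrO2: 12.07% × 2000 = 241.4 t
  SiO2: 33.57% × 2000 = 671.4 t
  K2O: 6.132% × 2000 = 122.6 t
  MgO: 19.82% × 2000 = 396.4 t
  B2O3: 8.788% × 2000 = 175.8 t
  BaO: 19.63% × 2000 = 392.6 t
Oxide-by-oxide audit working from each reported weight, for the quoted basis mass (target by target, the sums agree given rounding of the digits):
  ZrO2: 356.6·0.6769 = 241.4 t (target 241.4 t)
  SiO2: 356.6·0.3221 + 878.8·0.6333 = 671.4 t (target 671.4 t)
  K2O: 180.9·0.6779 = 122.6 t (target 122.6 t)
  MgO: 119.9·0.9853 + 878.8·0.3166 = 396.4 t (target 396.4 t)
  B2O3: 313.4·0.5608 = 175.8 t (target 175.8 t)
  BaO: 505.0·0.7775 = 392.6 t (target 392.6 t)
Consistency of the glass mass: total charge less LOI = 2000 t (per-oxide target masses sum to 2000 t; the stated basis being 2000 t — any gap is answer rounding).
Batch total: Σ batch = 2355 t; LOI loss = Σ batch·LOI = 354.4 t; yield, glass over the total, = 84.95%.

Revised batch per 2000 t melt:
  zircon sand: 356.6 t
  potassium carbonate: 180.9 t
  periclase: 119.9 t
  H3BO3: 313.4 t
  BaCO3: 505.0 t
  talc: 878.8 t
Total batch = 2355 t; LOI loss = 354.4 t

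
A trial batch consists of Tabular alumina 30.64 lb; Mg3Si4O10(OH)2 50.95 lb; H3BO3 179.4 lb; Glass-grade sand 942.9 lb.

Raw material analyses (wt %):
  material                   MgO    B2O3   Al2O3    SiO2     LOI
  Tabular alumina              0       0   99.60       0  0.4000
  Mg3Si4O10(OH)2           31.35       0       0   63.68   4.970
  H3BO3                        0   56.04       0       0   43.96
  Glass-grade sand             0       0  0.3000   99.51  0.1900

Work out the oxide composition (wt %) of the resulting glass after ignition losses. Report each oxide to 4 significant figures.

Glass mass = 1121 lb (batch 1204 − LOI 83.31).
Composition: MgO 1.425%, B2O3 8.972%, Al2O3 2.976%, SiO2 86.63%

Every computation maintains full float precision in all steps. Mid-chain values are shown (rounded to 4 significant figures) on the page — each reported value is rounded exactly once — derived quantities are rebuilt at full precision (four oxide percentages, LOI, totals, yield, net glass mass) from the weighed amounts for 1121 lb of glass, exactly as shown in the problem or the answer.
What the batch supplies per oxide:
  MgO: 50.95·0.3135 = 15.97 lb
  B2O3: 179.4·0.5604 = 100.5 lb
  Al2O3: 30.64·0.9960 + 942.9·0.003000 = 33.35 lb
  SiO2: 50.95·0.6368 + 942.9·0.9951 = 970.7 lb
LOI: 30.64·0.004000 + 50.95·0.04970 + 179.4·0.4396 + 942.9·0.001900 = 83.31 lb
Glass = total batch minus LOI = 1204 − 83.31 = 1121 lb (the oxide masses sum to this)
percent by weight: oxide/glass ×100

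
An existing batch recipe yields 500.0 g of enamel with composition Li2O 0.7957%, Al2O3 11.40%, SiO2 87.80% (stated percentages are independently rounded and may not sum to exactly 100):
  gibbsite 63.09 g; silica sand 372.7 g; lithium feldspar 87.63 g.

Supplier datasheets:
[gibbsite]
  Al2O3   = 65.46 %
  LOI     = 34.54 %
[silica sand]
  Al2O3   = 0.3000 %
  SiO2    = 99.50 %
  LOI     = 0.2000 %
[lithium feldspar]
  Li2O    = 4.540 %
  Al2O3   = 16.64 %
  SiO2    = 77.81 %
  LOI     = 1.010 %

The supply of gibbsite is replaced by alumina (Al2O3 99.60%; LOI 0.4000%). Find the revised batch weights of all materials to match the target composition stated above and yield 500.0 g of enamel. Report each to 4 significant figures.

The intermediate values are shown, rounded to four significant digits, across the worked steps; each numeric step carries full float precision from first step to last; exactly one rounding lands on each reported number; the derived quantities are re-derived from the batch weights per 500.0 g of glass in exact precision (net glass mass, LOI, totals, three oxide percentages, yield), as given in either problem or answer.
Target masses of each oxide per 500.0 g enamel:
  Li2O: 0.7957% × 500.0 = 3.978 g
  Al2O3: 11.40% × 500.0 = 57.00 g
  SiO2: 87.80% × 500.0 = 439.0 g
Balance tally, oxide-wise, given the weights on record, under the basis named above (sum by sum, the targets are met net of answer rounding effects):
  Li2O: 87.63·0.04540 = 3.978 g (target 3.978 g)
  Al2O3: 41.47·0.9960 + 372.7·0.003000 + 87.63·0.1664 = 57.00 g (target 57.00 g)
  SiO2: 372.7·0.9950 + 87.63·0.7781 = 439.0 g (target 439.0 g)
Glass-mass bookkeeping: Σ batch − LOI loss = 500.0 g (summing oxide targets gives 500.0 g; basis as stated: 500.0 g — a pure rounding effect).
Summing the batch: Σ batch = 501.8 g; LOI loss = Σ batch·LOI = 1.796 g; the yield ratio, glass ÷ batch: 99.64%.

Revised batch per 500.0 g enamel:
  alumina: 41.47 g
  silica sand: 372.7 g
  lithium feldspar: 87.63 g
Total batch = 501.8 g; LOI loss = 1.796 g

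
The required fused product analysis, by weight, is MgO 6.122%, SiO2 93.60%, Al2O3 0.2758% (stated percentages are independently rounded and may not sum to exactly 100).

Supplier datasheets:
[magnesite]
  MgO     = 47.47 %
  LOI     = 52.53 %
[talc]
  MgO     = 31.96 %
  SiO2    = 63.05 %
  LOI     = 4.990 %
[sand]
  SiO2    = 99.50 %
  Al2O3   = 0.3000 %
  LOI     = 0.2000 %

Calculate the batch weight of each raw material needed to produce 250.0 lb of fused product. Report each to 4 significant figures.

The intermediate values are displayed rounded to 4 significant digits across the worked steps. All internal work keeps full float precision at every stage. Each reported value is rounded only once — the derived quantities are recomputed at full float precision (net glass mass, three oxide percentages, the totals, yield, LOI) from the batch weights for 250.0 lb of glass, as quoted within question or answer.
Per-oxide target masses for 250.0 lb fused product:
  MgO: 6.122% × 250.0 = 15.30 lb
  SiO2: 93.60% × 250.0 = 234.0 lb
  Al2O3: 0.2758% × 250.0 = 0.6895 lb
Mass-balance tally per oxide working from each reported weight, for the quoted basis mass (sums match the target masses given rounding of the digits):
  MgO: 26.57·0.4747 + 8.431·0.3196 = 15.31 lb (target 15.30 lb)
  SiO2: 8.431·0.6305 + 229.8·0.9950 = 234.0 lb (target 234.0 lb)
  Al2O3: 229.8·0.003000 = 0.6894 lb (target 0.6895 lb)
The glass-mass cross-check: net batch after ignition = 250.0 lb (the Σ of target masses is 250.0 lb; against the stated basis, 250.0 lb — any gap is answer rounding).
Whole-batch sum: Σ batch = 264.8 lb; LOI removed, Σ of batch·LOI: 14.84 lb; yield, glass over the total, = 94.40%.

Batch per 250.0 lb fused product:
  magnesite: 26.57 lb
  talc: 8.431 lb
  sand: 229.8 lb
Total batch = 264.8 lb; LOI loss = 14.84 lb; yield = 94.40%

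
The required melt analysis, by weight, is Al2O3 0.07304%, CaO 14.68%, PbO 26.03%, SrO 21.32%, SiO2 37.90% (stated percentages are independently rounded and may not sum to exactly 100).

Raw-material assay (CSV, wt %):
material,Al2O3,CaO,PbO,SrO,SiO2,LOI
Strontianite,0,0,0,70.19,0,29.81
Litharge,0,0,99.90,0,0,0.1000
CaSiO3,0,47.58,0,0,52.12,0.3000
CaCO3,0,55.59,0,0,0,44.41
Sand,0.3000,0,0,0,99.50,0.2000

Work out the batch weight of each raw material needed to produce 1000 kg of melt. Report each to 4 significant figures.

All arithmetic maintains exact precision in every operation — the intermediate values appear (rounded to 4 significant digits) alongside each step — exactly one rounding is applied to every reported result; the derived quantities are recomputed starting from the weights on 1000 kg of glass at full float precision (glass mass, the totals, yield, ignition loss, five oxide percentages), as set out in question or answer.
The oxide mass targets at 1000 kg melt:
  Al2O3: 0.07304% × 1000 = 0.7304 kg
  CaO: 14.68% × 1000 = 146.8 kg
  PbO: 26.03% × 1000 = 260.3 kg
  SrO: 21.32% × 1000 = 213.2 kg
  SiO2: 37.90% × 1000 = 379.0 kg
Balance tally, oxide-wise, from the weights as reported, on the stated basis (oxide sums agree with the targets net of answer rounding effects):
  Al2O3: 243.5·0.003000 = 0.7305 kg (target 0.7304 kg)
  CaO: 262.4·0.4758 + 39.51·0.5559 = 146.8 kg (target 146.8 kg)
  PbO: 260.6·0.9990 = 260.3 kg (target 260.3 kg)
  SrO: 303.7·0.7019 = 213.2 kg (target 213.2 kg)
  SiO2: 262.4·0.5212 + 243.5·0.9950 = 379.0 kg (target 379.0 kg)
Auditing the glass mass value: Σ batch − LOI loss = 1000 kg (the targets, summed, come to 1000 kg; stated basis 1000 kg — differing by rounding only).
Adding the batch up: Σ batch = 1110 kg; Σ batch·LOI gives LOI loss = 109.6 kg; the yield ratio, glass ÷ batch: 90.12%.

Batch per 1000 kg melt:
  Strontianite: 303.7 kg
  Litharge: 260.6 kg
  CaSiO3: 262.4 kg
  CaCO3: 39.51 kg
  Sand: 243.5 kg
Total batch = 1110 kg; LOI loss = 109.6 kg; yield = 90.12%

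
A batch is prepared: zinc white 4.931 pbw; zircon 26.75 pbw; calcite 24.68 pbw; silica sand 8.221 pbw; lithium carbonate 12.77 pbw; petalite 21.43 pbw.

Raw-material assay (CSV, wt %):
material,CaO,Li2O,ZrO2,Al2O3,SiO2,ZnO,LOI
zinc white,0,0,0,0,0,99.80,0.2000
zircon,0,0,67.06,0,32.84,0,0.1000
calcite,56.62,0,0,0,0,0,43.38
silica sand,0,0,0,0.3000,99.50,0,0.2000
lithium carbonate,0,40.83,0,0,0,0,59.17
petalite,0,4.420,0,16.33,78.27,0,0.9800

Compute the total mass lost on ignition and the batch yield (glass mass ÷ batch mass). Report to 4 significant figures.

All arithmetic carries full precision through the solve. Intermediates are displayed, rounded to 4 significant digits, across the worked steps. Each reported result takes just one rounding — all derived quantities, which include the six compositions, the yield, ignition loss, net glass mass, totals, are rebuilt at full precision, exactly as printed in problem or answer, using the weight values for 80.26 pbw of glass.
Per-material ignition loss:
  zinc white: 4.931 × 0.002000 = 0.009862 pbw
  zircon: 26.75 × 0.001000 = 0.02675 pbw
  calcite: 24.68 × 0.4338 = 10.71 pbw
  silica sand: 8.221 × 0.002000 = 0.01644 pbw
  lithium carbonate: 12.77 × 0.5917 = 7.556 pbw
  petalite: 21.43 × 0.009800 = 0.2100 pbw
Total LOI = 18.53 pbw
Glass = batch − LOI = 98.78 − 18.53 = 80.26 pbw

LOI loss = 18.53 pbw; glass = 80.26 pbw; yield = 81.25%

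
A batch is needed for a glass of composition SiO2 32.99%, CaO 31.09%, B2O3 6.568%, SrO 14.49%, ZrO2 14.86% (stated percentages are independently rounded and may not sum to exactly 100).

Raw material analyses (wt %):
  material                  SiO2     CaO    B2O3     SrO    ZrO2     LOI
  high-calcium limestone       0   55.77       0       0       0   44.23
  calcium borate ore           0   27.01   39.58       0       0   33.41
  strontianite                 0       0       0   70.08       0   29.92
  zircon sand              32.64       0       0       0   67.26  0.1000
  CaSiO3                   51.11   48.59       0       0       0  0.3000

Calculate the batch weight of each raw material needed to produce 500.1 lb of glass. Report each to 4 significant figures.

Every computation maintains full float precision from first step to last; rounding to four significant digits extends to every mid-chain value as shown. A single rounding finalizes each reported figure. Derived quantities, which include glass mass, the five compositions, the yield, totals, LOI, are recomputed at full float precision, exactly as printed in question or answer, from the batch weights per 500.1 lb of glass.
The oxide mass targets at 500.1 lb glass:
  SiO2: 32.99% × 500.1 = 165.0 lb
  CaO: 31.09% × 500.1 = 155.5 lb
  B2O3: 6.568% × 500.1 = 32.85 lb
  SrO: 14.49% × 500.1 = 72.46 lb
  ZrO2: 14.86% × 500.1 = 74.31 lb
Per-oxide balance check from the weights as reported, relative to the basis at hand (delivered sums recover each target net of answer rounding effects):
  SiO2: 110.5·0.3264 + 252.2·0.5111 = 165.0 lb (target 165.0 lb)
  CaO: 18.83·0.5577 + 82.99·0.2701 + 252.2·0.4859 = 155.5 lb (target 155.5 lb)
  B2O3: 82.99·0.3958 = 32.85 lb (target 32.85 lb)
  SrO: 103.4·0.7008 = 72.46 lb (target 72.46 lb)
  ZrO2: 110.5·0.6726 = 74.32 lb (target 74.31 lb)
Auditing the glass mass value: batch Σ − ignition loss = 500.1 lb (per-oxide target masses sum to 500.1 lb; against the stated basis, 500.1 lb — rounding explains the deltas).
Batch total: Σ batch = 567.9 lb; ignition loss, Σ(batch × LOI) = 67.86 lb; the yield ratio, glass ÷ batch: 88.05%.

Batch per 500.1 lb glass:
  high-calcium limestone: 18.83 lb
  calcium borate ore: 82.99 lb
  strontianite: 103.4 lb
  zircon sand: 110.5 lb
  CaSiO3: 252.2 lb
Total batch = 567.9 lb; LOI loss = 67.86 lb; yield = 88.05%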